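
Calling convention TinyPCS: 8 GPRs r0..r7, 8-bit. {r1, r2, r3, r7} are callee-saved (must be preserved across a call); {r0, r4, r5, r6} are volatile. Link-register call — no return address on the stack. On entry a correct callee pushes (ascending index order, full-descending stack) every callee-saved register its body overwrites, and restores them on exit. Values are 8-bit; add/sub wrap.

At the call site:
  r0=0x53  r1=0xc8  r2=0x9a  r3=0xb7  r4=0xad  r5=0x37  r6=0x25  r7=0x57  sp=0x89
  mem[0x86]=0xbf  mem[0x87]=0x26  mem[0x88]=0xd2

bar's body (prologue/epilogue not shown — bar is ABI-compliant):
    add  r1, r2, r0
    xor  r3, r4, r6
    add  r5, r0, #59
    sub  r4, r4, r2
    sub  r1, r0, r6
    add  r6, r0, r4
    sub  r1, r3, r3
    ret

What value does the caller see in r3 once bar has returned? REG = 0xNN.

REG = 0xb7

prologue: push r1 -> mem[0x88]=0xc8, sp=0x88
prologue: push r3 -> mem[0x87]=0xb7, sp=0x87
body[0] add  r1, r2, r0 -> r1=0xed
body[1] xor  r3, r4, r6 -> r3=0x88
body[2] add  r5, r0, #59 -> r5=0x8e
body[3] sub  r4, r4, r2 -> r4=0x13
body[4] sub  r1, r0, r6 -> r1=0x2e
body[5] add  r6, r0, r4 -> r6=0x66
body[6] sub  r1, r3, r3 -> r1=0x00
epilogue: pop r3=0xb7, sp=0x88
epilogue: pop r1=0xc8, sp=0x89
r3 is callee-saved -> restored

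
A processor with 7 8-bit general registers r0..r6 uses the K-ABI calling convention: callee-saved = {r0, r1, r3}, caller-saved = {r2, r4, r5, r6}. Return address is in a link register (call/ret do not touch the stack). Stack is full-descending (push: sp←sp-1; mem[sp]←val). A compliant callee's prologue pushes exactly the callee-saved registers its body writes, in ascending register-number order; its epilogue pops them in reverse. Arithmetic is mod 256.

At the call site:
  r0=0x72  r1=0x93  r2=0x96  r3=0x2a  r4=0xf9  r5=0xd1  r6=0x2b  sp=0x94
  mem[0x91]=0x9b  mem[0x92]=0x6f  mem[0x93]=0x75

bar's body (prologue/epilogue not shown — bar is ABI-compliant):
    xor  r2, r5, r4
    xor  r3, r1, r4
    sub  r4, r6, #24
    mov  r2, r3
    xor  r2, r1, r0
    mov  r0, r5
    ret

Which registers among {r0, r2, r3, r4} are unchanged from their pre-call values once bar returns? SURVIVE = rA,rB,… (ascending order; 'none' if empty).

prologue: push r0 -> mem[0x93]=0x72, sp=0x93
prologue: push r3 -> mem[0x92]=0x2a, sp=0x92
body[0] xor  r2, r5, r4 -> r2=0x28
body[1] xor  r3, r1, r4 -> r3=0x6a
body[2] sub  r4, r6, #24 -> r4=0x13
body[3] mov  r2, r3 -> r2=0x6a
body[4] xor  r2, r1, r0 -> r2=0xe1
body[5] mov  r0, r5 -> r0=0xd1
epilogue: pop r3=0x2a, sp=0x93
epilogue: pop r0=0x72, sp=0x94
r0: callee-saved, written=True
r2: caller-saved, written=True
r3: callee-saved, written=True
r4: caller-saved, written=True

SURVIVE = r0,r3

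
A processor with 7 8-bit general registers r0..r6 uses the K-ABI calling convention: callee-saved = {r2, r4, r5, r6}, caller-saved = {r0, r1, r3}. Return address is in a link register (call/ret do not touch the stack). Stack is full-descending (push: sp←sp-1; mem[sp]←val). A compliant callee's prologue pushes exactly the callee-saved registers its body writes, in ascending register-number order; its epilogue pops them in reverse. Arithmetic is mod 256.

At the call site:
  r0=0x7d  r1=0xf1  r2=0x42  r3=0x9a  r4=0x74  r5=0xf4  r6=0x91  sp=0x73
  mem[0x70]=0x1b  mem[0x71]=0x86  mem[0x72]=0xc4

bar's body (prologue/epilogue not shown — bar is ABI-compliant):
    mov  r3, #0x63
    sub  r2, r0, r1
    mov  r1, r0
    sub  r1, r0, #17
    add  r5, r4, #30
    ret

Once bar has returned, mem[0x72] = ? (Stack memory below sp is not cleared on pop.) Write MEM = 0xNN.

prologue: push r2 -> mem[0x72]=0x42, sp=0x72
prologue: push r5 -> mem[0x71]=0xf4, sp=0x71
body[0] mov  r3, #0x63 -> r3=0x63
body[1] sub  r2, r0, r1 -> r2=0x8c
body[2] mov  r1, r0 -> r1=0x7d
body[3] sub  r1, r0, #17 -> r1=0x6c
body[4] add  r5, r4, #30 -> r5=0x92
epilogue: pop r5=0xf4, sp=0x72
epilogue: pop r2=0x42, sp=0x73
prologue pushed ['r2', 'r5'] at ['0x72', '0x71']

MEM = 0x42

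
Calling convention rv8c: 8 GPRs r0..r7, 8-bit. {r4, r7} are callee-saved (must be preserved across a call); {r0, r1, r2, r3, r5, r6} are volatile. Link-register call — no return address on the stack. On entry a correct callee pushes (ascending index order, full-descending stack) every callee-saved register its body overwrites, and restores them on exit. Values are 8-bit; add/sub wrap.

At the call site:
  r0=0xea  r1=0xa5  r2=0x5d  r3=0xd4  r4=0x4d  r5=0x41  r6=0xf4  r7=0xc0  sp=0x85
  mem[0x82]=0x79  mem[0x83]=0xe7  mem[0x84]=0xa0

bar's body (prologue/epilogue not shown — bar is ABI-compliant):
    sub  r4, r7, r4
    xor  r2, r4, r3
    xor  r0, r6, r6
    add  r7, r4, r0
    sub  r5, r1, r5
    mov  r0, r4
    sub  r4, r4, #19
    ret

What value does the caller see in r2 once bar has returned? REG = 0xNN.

prologue: push r4 → mem[0x84]=0x4d, sp=0x84
prologue: push r7 → mem[0x83]=0xc0, sp=0x83
body[0] sub  r4, r7, r4 → r4=0x73
body[1] xor  r2, r4, r3 → r2=0xa7
body[2] xor  r0, r6, r6 → r0=0x00
body[3] add  r7, r4, r0 → r7=0x73
body[4] sub  r5, r1, r5 → r5=0x64
body[5] mov  r0, r4 → r0=0x73
body[6] sub  r4, r4, #19 → r4=0x60
epilogue: pop r7=0xc0, sp=0x84
epilogue: pop r4=0x4d, sp=0x85
r2 is caller-saved → body value

REG = 0xa7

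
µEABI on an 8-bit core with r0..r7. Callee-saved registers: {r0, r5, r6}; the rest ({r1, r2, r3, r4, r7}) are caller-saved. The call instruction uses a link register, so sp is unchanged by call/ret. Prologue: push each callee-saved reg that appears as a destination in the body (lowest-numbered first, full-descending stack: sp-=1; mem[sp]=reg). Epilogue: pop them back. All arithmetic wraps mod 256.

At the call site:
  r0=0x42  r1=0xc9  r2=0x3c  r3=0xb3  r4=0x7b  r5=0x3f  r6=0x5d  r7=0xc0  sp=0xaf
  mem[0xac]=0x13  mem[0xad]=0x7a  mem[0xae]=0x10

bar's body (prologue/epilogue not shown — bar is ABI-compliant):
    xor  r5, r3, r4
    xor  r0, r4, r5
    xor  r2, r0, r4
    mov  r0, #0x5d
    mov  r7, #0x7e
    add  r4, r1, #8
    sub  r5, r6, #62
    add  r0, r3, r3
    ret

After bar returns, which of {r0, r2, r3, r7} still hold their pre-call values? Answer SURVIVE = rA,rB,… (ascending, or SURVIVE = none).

SURVIVE = r0,r3

prologue: push r0 → mem[0xae]=0x42, sp=0xae
prologue: push r5 → mem[0xad]=0x3f, sp=0xad
body[0] xor  r5, r3, r4 → r5=0xc8
body[1] xor  r0, r4, r5 → r0=0xb3
body[2] xor  r2, r0, r4 → r2=0xc8
body[3] mov  r0, #0x5d → r0=0x5d
body[4] mov  r7, #0x7e → r7=0x7e
body[5] add  r4, r1, #8 → r4=0xd1
body[6] sub  r5, r6, #62 → r5=0x1f
body[7] add  r0, r3, r3 → r0=0x66
epilogue: pop r5=0x3f, sp=0xae
epilogue: pop r0=0x42, sp=0xaf
r0: callee-saved, written=True
r2: caller-saved, written=True
r3: caller-saved, written=False
r7: caller-saved, written=True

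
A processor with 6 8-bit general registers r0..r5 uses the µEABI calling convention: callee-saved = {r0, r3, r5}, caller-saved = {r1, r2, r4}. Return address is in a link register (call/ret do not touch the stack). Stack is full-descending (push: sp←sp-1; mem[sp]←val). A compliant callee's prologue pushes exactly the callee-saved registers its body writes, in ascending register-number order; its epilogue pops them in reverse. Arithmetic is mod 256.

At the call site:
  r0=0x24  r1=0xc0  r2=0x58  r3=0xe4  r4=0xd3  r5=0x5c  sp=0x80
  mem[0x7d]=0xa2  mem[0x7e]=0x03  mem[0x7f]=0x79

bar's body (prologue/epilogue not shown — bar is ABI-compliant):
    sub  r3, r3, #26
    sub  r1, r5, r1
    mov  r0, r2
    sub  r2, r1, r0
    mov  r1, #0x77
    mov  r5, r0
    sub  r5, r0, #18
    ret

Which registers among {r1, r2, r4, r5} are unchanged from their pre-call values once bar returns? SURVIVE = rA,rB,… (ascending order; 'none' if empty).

SURVIVE = r4,r5

prologue: push r0 → mem[0x7f]=0x24, sp=0x7f
prologue: push r3 → mem[0x7e]=0xe4, sp=0x7e
prologue: push r5 → mem[0x7d]=0x5c, sp=0x7d
body[0] sub  r3, r3, #26 → r3=0xca
body[1] sub  r1, r5, r1 → r1=0x9c
body[2] mov  r0, r2 → r0=0x58
body[3] sub  r2, r1, r0 → r2=0x44
body[4] mov  r1, #0x77 → r1=0x77
body[5] mov  r5, r0 → r5=0x58
body[6] sub  r5, r0, #18 → r5=0x46
epilogue: pop r5=0x5c, sp=0x7e
epilogue: pop r3=0xe4, sp=0x7f
epilogue: pop r0=0x24, sp=0x80
r1: caller-saved, written=True
r2: caller-saved, written=True
r4: caller-saved, written=False
r5: callee-saved, written=True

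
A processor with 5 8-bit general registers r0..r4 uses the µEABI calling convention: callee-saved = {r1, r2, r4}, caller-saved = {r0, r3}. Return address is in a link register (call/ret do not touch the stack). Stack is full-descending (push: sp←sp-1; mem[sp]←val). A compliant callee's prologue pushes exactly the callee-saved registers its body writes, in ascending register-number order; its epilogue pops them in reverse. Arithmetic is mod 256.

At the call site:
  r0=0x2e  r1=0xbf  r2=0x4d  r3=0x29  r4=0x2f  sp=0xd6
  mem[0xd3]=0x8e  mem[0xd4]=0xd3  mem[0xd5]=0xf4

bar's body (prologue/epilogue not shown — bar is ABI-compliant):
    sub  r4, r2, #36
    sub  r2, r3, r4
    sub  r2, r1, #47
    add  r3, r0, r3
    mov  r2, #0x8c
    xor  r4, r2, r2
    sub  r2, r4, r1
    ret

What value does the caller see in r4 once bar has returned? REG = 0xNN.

REG = 0x2f

prologue: push r2 → mem[0xd5]=0x4d, sp=0xd5
prologue: push r4 → mem[0xd4]=0x2f, sp=0xd4
body[0] sub  r4, r2, #36 → r4=0x29
body[1] sub  r2, r3, r4 → r2=0x00
body[2] sub  r2, r1, #47 → r2=0x90
body[3] add  r3, r0, r3 → r3=0x57
body[4] mov  r2, #0x8c → r2=0x8c
body[5] xor  r4, r2, r2 → r4=0x00
body[6] sub  r2, r4, r1 → r2=0x41
epilogue: pop r4=0x2f, sp=0xd5
epilogue: pop r2=0x4d, sp=0xd6
r4 is callee-saved → restored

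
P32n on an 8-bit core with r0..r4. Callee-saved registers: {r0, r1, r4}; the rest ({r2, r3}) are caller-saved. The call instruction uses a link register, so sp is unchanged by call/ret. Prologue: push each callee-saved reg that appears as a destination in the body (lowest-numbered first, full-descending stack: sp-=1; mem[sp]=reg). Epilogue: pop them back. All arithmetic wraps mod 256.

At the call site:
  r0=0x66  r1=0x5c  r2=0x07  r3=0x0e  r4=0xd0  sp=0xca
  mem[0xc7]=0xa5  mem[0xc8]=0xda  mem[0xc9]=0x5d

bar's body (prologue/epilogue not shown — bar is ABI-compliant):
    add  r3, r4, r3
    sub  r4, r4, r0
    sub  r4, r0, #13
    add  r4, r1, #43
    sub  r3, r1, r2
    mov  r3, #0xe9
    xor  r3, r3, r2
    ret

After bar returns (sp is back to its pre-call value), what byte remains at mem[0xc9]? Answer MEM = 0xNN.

MEM = 0xd0

prologue: push r4 -> mem[0xc9]=0xd0, sp=0xc9
body[0] add  r3, r4, r3 -> r3=0xde
body[1] sub  r4, r4, r0 -> r4=0x6a
body[2] sub  r4, r0, #13 -> r4=0x59
body[3] add  r4, r1, #43 -> r4=0x87
body[4] sub  r3, r1, r2 -> r3=0x55
body[5] mov  r3, #0xe9 -> r3=0xe9
body[6] xor  r3, r3, r2 -> r3=0xee
epilogue: pop r4=0xd0, sp=0xca
prologue pushed ['r4'] at ['0xc9']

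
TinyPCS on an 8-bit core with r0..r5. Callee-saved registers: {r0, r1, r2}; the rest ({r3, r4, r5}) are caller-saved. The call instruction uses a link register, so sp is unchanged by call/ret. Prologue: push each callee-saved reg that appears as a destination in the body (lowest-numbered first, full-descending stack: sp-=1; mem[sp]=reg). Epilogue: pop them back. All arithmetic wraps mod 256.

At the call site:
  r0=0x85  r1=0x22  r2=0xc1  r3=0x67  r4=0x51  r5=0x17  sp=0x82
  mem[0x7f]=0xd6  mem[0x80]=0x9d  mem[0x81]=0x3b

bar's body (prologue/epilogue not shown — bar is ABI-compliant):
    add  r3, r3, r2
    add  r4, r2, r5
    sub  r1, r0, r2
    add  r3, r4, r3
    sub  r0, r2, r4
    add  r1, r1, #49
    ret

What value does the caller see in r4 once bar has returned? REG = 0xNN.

REG = 0xd8

prologue: push r0 → mem[0x81]=0x85, sp=0x81
prologue: push r1 → mem[0x80]=0x22, sp=0x80
body[0] add  r3, r3, r2 → r3=0x28
body[1] add  r4, r2, r5 → r4=0xd8
body[2] sub  r1, r0, r2 → r1=0xc4
body[3] add  r3, r4, r3 → r3=0x00
body[4] sub  r0, r2, r4 → r0=0xe9
body[5] add  r1, r1, #49 → r1=0xf5
epilogue: pop r1=0x22, sp=0x81
epilogue: pop r0=0x85, sp=0x82
r4 is caller-saved → body value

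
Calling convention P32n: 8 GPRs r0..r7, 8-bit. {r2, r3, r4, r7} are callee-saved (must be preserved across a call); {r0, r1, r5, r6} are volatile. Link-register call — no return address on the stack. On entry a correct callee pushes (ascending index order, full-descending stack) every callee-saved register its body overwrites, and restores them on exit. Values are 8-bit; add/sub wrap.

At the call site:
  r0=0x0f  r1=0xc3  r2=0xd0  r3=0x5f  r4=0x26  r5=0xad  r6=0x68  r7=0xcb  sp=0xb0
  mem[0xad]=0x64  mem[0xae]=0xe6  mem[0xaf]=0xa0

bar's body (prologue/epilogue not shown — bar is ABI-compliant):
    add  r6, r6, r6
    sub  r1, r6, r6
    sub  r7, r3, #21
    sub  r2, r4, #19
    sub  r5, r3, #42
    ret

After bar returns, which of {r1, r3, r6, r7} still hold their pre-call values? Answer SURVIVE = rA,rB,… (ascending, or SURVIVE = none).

SURVIVE = r3,r7

prologue: push r2 → mem[0xaf]=0xd0, sp=0xaf
prologue: push r7 → mem[0xae]=0xcb, sp=0xae
body[0] add  r6, r6, r6 → r6=0xd0
body[1] sub  r1, r6, r6 → r1=0x00
body[2] sub  r7, r3, #21 → r7=0x4a
body[3] sub  r2, r4, #19 → r2=0x13
body[4] sub  r5, r3, #42 → r5=0x35
epilogue: pop r7=0xcb, sp=0xaf
epilogue: pop r2=0xd0, sp=0xb0
r1: caller-saved, written=True
r3: callee-saved, written=False
r6: caller-saved, written=True
r7: callee-saved, written=True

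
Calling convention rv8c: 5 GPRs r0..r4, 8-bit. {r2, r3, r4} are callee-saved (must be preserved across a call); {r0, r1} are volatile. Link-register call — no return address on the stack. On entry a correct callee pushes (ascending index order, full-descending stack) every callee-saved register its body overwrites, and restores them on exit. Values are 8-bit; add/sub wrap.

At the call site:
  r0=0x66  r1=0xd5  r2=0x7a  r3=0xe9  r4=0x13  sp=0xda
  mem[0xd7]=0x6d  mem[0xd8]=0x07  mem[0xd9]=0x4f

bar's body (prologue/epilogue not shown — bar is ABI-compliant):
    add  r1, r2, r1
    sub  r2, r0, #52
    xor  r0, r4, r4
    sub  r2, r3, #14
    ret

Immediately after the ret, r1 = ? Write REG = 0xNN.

prologue: push r2 -> mem[0xd9]=0x7a, sp=0xd9
body[0] add  r1, r2, r1 -> r1=0x4f
body[1] sub  r2, r0, #52 -> r2=0x32
body[2] xor  r0, r4, r4 -> r0=0x00
body[3] sub  r2, r3, #14 -> r2=0xdb
epilogue: pop r2=0x7a, sp=0xda
r1 is caller-saved -> body value

REG = 0x4f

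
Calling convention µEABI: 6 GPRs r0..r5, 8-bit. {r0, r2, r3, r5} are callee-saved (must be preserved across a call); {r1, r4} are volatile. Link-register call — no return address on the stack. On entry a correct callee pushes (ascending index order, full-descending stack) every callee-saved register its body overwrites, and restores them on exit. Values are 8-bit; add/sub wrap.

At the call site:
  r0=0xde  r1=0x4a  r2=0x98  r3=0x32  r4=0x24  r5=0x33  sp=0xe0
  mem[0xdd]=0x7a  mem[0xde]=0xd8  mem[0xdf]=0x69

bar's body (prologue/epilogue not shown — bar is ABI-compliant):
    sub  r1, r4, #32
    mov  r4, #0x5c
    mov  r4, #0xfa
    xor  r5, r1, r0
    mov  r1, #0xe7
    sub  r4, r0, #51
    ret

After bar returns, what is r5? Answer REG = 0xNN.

prologue: push r5 -> mem[0xdf]=0x33, sp=0xdf
body[0] sub  r1, r4, #32 -> r1=0x04
body[1] mov  r4, #0x5c -> r4=0x5c
body[2] mov  r4, #0xfa -> r4=0xfa
body[3] xor  r5, r1, r0 -> r5=0xda
body[4] mov  r1, #0xe7 -> r1=0xe7
body[5] sub  r4, r0, #51 -> r4=0xab
epilogue: pop r5=0x33, sp=0xe0
r5 is callee-saved -> restored

REG = 0x33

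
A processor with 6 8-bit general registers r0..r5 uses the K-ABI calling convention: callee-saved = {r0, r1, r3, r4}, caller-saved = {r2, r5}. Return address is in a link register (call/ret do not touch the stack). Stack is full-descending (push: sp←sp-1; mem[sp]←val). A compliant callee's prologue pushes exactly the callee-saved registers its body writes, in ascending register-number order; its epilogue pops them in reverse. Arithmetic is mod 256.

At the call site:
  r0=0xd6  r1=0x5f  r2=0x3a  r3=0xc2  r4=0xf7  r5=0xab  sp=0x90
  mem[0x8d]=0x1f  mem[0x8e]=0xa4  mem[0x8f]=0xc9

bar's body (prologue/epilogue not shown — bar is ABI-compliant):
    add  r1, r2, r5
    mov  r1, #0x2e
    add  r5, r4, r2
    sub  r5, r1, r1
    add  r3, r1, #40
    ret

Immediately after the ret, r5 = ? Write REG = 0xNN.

prologue: push r1 → mem[0x8f]=0x5f, sp=0x8f
prologue: push r3 → mem[0x8e]=0xc2, sp=0x8e
body[0] add  r1, r2, r5 → r1=0xe5
body[1] mov  r1, #0x2e → r1=0x2e
body[2] add  r5, r4, r2 → r5=0x31
body[3] sub  r5, r1, r1 → r5=0x00
body[4] add  r3, r1, #40 → r3=0x56
epilogue: pop r3=0xc2, sp=0x8f
epilogue: pop r1=0x5f, sp=0x90
r5 is caller-saved → body value

REG = 0x00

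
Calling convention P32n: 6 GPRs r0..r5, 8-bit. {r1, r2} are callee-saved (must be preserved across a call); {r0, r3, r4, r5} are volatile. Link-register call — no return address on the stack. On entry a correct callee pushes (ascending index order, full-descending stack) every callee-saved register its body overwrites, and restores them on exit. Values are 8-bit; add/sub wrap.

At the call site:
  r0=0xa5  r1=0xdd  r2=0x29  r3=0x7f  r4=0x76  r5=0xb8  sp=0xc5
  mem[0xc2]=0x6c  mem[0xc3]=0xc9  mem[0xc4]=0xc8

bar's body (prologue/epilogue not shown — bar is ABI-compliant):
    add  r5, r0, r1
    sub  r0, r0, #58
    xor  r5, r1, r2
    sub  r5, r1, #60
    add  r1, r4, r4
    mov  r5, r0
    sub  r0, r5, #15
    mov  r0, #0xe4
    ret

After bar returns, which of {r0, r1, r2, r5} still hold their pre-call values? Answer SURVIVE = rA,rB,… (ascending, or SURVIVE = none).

prologue: push r1 -> mem[0xc4]=0xdd, sp=0xc4
body[0] add  r5, r0, r1 -> r5=0x82
body[1] sub  r0, r0, #58 -> r0=0x6b
body[2] xor  r5, r1, r2 -> r5=0xf4
body[3] sub  r5, r1, #60 -> r5=0xa1
body[4] add  r1, r4, r4 -> r1=0xec
body[5] mov  r5, r0 -> r5=0x6b
body[6] sub  r0, r5, #15 -> r0=0x5c
body[7] mov  r0, #0xe4 -> r0=0xe4
epilogue: pop r1=0xdd, sp=0xc5
r0: caller-saved, written=True
r1: callee-saved, written=True
r2: callee-saved, written=False
r5: caller-saved, written=True

SURVIVE = r1,r2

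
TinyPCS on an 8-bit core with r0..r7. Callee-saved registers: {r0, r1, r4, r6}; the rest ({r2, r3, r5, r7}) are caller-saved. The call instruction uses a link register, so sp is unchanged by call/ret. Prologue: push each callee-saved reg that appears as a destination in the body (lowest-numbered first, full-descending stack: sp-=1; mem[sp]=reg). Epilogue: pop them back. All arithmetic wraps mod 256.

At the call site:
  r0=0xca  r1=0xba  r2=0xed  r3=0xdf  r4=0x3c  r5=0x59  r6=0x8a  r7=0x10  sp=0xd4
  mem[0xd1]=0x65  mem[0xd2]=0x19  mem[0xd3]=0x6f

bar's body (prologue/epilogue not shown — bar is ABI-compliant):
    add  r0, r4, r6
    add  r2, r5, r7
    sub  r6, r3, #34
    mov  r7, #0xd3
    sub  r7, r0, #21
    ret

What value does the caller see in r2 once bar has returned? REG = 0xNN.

REG = 0x69

prologue: push r0 -> mem[0xd3]=0xca, sp=0xd3
prologue: push r6 -> mem[0xd2]=0x8a, sp=0xd2
body[0] add  r0, r4, r6 -> r0=0xc6
body[1] add  r2, r5, r7 -> r2=0x69
body[2] sub  r6, r3, #34 -> r6=0xbd
body[3] mov  r7, #0xd3 -> r7=0xd3
body[4] sub  r7, r0, #21 -> r7=0xb1
epilogue: pop r6=0x8a, sp=0xd3
epilogue: pop r0=0xca, sp=0xd4
r2 is caller-saved -> body value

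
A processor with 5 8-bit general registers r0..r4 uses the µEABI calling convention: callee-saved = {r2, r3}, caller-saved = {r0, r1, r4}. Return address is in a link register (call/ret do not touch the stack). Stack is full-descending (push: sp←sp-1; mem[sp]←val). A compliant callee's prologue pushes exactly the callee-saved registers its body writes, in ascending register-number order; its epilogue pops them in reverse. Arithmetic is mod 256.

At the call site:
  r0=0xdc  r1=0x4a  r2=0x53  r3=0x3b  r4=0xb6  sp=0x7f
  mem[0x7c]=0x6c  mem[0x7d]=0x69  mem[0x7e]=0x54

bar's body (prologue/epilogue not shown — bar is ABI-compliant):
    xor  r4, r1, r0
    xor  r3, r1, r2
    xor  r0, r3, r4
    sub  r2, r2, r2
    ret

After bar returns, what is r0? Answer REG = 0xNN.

REG = 0x8f

prologue: push r2 -> mem[0x7e]=0x53, sp=0x7e
prologue: push r3 -> mem[0x7d]=0x3b, sp=0x7d
body[0] xor  r4, r1, r0 -> r4=0x96
body[1] xor  r3, r1, r2 -> r3=0x19
body[2] xor  r0, r3, r4 -> r0=0x8f
body[3] sub  r2, r2, r2 -> r2=0x00
epilogue: pop r3=0x3b, sp=0x7e
epilogue: pop r2=0x53, sp=0x7f
r0 is caller-saved -> body value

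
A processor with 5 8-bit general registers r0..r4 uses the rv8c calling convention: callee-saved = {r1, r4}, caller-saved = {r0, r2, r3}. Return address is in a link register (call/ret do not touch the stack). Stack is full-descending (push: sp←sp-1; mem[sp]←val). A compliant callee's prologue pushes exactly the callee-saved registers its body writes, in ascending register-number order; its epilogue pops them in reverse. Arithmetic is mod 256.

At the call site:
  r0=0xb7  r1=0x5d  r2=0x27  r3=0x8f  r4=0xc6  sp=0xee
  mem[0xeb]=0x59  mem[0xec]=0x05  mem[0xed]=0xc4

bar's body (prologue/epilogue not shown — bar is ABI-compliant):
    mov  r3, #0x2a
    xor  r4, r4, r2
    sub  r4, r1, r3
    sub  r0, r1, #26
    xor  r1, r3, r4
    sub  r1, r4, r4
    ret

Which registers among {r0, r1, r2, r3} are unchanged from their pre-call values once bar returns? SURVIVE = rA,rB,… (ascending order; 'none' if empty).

prologue: push r1 → mem[0xed]=0x5d, sp=0xed
prologue: push r4 → mem[0xec]=0xc6, sp=0xec
body[0] mov  r3, #0x2a → r3=0x2a
body[1] xor  r4, r4, r2 → r4=0xe1
body[2] sub  r4, r1, r3 → r4=0x33
body[3] sub  r0, r1, #26 → r0=0x43
body[4] xor  r1, r3, r4 → r1=0x19
body[5] sub  r1, r4, r4 → r1=0x00
epilogue: pop r4=0xc6, sp=0xed
epilogue: pop r1=0x5d, sp=0xee
r0: caller-saved, written=True
r1: callee-saved, written=True
r2: caller-saved, written=False
r3: caller-saved, written=True

SURVIVE = r1,r2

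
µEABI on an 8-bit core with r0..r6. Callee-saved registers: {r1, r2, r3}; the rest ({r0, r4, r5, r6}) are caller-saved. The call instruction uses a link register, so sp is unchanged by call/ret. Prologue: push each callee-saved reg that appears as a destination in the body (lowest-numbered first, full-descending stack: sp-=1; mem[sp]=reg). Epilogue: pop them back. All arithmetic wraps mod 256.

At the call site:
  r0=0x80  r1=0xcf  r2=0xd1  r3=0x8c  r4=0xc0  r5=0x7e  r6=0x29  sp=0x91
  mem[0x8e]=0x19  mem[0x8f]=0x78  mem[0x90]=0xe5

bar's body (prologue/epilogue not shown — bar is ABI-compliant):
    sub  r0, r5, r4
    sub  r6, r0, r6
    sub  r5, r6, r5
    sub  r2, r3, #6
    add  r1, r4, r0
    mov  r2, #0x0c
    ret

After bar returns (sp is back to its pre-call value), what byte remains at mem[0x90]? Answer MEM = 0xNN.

prologue: push r1 → mem[0x90]=0xcf, sp=0x90
prologue: push r2 → mem[0x8f]=0xd1, sp=0x8f
body[0] sub  r0, r5, r4 → r0=0xbe
body[1] sub  r6, r0, r6 → r6=0x95
body[2] sub  r5, r6, r5 → r5=0x17
body[3] sub  r2, r3, #6 → r2=0x86
body[4] add  r1, r4, r0 → r1=0x7e
body[5] mov  r2, #0x0c → r2=0x0c
epilogue: pop r2=0xd1, sp=0x90
epilogue: pop r1=0xcf, sp=0x91
prologue pushed ['r1', 'r2'] at ['0x90', '0x8f']

MEM = 0xcf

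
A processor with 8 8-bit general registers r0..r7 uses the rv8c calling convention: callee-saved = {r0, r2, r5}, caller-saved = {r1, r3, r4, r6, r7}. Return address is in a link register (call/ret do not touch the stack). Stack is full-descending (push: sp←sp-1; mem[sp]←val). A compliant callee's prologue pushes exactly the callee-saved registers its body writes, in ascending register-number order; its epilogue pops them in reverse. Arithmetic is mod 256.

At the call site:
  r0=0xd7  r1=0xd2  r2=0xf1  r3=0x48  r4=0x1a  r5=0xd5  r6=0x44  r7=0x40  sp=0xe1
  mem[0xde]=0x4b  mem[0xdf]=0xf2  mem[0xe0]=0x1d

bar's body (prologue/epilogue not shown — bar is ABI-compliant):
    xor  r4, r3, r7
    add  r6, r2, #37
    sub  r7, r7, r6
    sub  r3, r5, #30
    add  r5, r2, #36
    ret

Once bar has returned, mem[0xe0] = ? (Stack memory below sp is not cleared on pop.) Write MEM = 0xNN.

prologue: push r5 -> mem[0xe0]=0xd5, sp=0xe0
body[0] xor  r4, r3, r7 -> r4=0x08
body[1] add  r6, r2, #37 -> r6=0x16
body[2] sub  r7, r7, r6 -> r7=0x2a
body[3] sub  r3, r5, #30 -> r3=0xb7
body[4] add  r5, r2, #36 -> r5=0x15
epilogue: pop r5=0xd5, sp=0xe1
prologue pushed ['r5'] at ['0xe0']

MEM = 0xd5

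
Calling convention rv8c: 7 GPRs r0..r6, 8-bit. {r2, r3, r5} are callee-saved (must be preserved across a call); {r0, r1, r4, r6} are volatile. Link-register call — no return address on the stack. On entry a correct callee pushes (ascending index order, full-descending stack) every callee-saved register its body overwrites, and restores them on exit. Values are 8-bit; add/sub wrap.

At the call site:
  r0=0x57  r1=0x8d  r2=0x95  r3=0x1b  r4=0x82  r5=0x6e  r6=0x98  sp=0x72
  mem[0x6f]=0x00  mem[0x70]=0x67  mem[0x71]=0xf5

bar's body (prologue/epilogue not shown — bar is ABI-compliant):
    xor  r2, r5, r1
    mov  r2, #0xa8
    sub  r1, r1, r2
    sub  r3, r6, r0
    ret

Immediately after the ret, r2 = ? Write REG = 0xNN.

REG = 0x95

prologue: push r2 -> mem[0x71]=0x95, sp=0x71
prologue: push r3 -> mem[0x70]=0x1b, sp=0x70
body[0] xor  r2, r5, r1 -> r2=0xe3
body[1] mov  r2, #0xa8 -> r2=0xa8
body[2] sub  r1, r1, r2 -> r1=0xe5
body[3] sub  r3, r6, r0 -> r3=0x41
epilogue: pop r3=0x1b, sp=0x71
epilogue: pop r2=0x95, sp=0x72
r2 is callee-saved -> restored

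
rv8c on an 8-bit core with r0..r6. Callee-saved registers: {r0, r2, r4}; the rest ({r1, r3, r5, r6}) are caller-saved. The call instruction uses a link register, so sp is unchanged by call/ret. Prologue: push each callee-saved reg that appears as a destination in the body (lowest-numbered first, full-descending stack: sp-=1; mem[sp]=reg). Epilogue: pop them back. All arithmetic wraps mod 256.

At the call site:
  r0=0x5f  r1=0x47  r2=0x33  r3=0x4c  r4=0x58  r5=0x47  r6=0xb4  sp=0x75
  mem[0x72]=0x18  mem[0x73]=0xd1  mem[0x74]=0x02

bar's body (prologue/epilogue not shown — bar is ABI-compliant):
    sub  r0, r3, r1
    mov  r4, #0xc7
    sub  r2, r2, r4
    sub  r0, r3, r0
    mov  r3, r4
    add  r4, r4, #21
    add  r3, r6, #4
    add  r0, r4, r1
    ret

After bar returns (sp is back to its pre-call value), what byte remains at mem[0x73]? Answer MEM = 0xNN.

prologue: push r0 → mem[0x74]=0x5f, sp=0x74
prologue: push r2 → mem[0x73]=0x33, sp=0x73
prologue: push r4 → mem[0x72]=0x58, sp=0x72
body[0] sub  r0, r3, r1 → r0=0x05
body[1] mov  r4, #0xc7 → r4=0xc7
body[2] sub  r2, r2, r4 → r2=0x6c
body[3] sub  r0, r3, r0 → r0=0x47
body[4] mov  r3, r4 → r3=0xc7
body[5] add  r4, r4, #21 → r4=0xdc
body[6] add  r3, r6, #4 → r3=0xb8
body[7] add  r0, r4, r1 → r0=0x23
epilogue: pop r4=0x58, sp=0x73
epilogue: pop r2=0x33, sp=0x74
epilogue: pop r0=0x5f, sp=0x75
prologue pushed ['r0', 'r2', 'r4'] at ['0x74', '0x73', '0x72']

MEM = 0x33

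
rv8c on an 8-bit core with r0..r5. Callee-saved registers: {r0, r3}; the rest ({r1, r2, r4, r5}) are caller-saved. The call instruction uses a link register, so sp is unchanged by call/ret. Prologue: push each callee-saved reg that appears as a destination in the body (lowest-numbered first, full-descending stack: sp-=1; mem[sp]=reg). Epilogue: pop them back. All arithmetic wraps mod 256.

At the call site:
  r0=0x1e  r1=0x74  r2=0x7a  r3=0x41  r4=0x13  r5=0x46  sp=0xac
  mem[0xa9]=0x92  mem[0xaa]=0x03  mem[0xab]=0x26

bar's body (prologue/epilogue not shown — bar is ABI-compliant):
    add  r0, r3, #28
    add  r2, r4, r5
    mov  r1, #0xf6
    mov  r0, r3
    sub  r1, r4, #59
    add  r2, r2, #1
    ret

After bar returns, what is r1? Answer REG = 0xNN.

prologue: push r0 → mem[0xab]=0x1e, sp=0xab
body[0] add  r0, r3, #28 → r0=0x5d
body[1] add  r2, r4, r5 → r2=0x59
body[2] mov  r1, #0xf6 → r1=0xf6
body[3] mov  r0, r3 → r0=0x41
body[4] sub  r1, r4, #59 → r1=0xd8
body[5] add  r2, r2, #1 → r2=0x5a
epilogue: pop r0=0x1e, sp=0xac
r1 is caller-saved → body value

REG = 0xd8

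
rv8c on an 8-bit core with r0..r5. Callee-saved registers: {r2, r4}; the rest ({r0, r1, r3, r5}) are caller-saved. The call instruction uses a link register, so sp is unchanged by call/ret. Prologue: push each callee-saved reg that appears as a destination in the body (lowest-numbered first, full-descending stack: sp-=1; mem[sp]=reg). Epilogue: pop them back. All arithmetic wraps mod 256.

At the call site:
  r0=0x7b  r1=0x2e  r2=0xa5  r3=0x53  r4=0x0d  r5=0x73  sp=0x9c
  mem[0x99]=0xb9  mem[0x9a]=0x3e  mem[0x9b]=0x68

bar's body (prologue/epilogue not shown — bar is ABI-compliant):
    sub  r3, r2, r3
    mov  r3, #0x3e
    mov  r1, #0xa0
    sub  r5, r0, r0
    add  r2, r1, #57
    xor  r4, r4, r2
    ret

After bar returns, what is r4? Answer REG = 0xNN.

REG = 0x0d

prologue: push r2 -> mem[0x9b]=0xa5, sp=0x9b
prologue: push r4 -> mem[0x9a]=0x0d, sp=0x9a
body[0] sub  r3, r2, r3 -> r3=0x52
body[1] mov  r3, #0x3e -> r3=0x3e
body[2] mov  r1, #0xa0 -> r1=0xa0
body[3] sub  r5, r0, r0 -> r5=0x00
body[4] add  r2, r1, #57 -> r2=0xd9
body[5] xor  r4, r4, r2 -> r4=0xd4
epilogue: pop r4=0x0d, sp=0x9b
epilogue: pop r2=0xa5, sp=0x9c
r4 is callee-saved -> restored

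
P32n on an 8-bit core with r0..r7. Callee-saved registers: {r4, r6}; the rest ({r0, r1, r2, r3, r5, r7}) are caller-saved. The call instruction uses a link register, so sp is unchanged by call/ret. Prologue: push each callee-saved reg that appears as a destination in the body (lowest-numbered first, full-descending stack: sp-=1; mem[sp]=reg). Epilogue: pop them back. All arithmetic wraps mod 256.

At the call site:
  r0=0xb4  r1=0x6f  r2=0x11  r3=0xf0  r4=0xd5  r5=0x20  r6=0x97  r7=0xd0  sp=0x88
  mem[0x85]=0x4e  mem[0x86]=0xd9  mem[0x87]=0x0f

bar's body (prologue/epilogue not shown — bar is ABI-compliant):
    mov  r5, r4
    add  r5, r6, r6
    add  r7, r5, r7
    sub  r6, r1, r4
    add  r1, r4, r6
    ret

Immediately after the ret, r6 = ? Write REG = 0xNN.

REG = 0x97

prologue: push r6 -> mem[0x87]=0x97, sp=0x87
body[0] mov  r5, r4 -> r5=0xd5
body[1] add  r5, r6, r6 -> r5=0x2e
body[2] add  r7, r5, r7 -> r7=0xfe
body[3] sub  r6, r1, r4 -> r6=0x9a
body[4] add  r1, r4, r6 -> r1=0x6f
epilogue: pop r6=0x97, sp=0x88
r6 is callee-saved -> restored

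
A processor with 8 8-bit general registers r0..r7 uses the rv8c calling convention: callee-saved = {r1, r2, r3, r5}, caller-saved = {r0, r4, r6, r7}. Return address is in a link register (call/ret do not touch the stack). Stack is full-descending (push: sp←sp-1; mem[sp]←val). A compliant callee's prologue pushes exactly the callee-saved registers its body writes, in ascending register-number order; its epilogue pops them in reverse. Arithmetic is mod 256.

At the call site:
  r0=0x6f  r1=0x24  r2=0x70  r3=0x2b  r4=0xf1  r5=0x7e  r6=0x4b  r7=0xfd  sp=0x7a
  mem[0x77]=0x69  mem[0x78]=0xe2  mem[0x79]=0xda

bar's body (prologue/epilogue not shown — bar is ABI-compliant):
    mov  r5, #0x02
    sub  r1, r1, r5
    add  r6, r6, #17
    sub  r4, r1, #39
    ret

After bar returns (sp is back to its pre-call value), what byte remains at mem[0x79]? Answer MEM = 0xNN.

MEM = 0x24

prologue: push r1 → mem[0x79]=0x24, sp=0x79
prologue: push r5 → mem[0x78]=0x7e, sp=0x78
body[0] mov  r5, #0x02 → r5=0x02
body[1] sub  r1, r1, r5 → r1=0x22
body[2] add  r6, r6, #17 → r6=0x5c
body[3] sub  r4, r1, #39 → r4=0xfb
epilogue: pop r5=0x7e, sp=0x79
epilogue: pop r1=0x24, sp=0x7a
prologue pushed ['r1', 'r5'] at ['0x79', '0x78']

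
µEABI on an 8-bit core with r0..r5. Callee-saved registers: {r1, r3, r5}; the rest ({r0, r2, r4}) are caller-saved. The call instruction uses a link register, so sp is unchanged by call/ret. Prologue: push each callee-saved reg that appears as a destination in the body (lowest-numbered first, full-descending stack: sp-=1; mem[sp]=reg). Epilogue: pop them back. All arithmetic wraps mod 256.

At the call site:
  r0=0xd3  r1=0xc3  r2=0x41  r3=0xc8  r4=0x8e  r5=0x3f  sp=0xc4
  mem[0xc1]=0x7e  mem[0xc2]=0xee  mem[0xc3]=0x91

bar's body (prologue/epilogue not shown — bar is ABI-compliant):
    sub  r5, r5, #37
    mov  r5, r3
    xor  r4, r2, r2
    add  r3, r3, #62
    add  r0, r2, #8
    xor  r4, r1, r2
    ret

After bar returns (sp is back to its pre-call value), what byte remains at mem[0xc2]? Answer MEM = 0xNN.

MEM = 0x3f

prologue: push r3 -> mem[0xc3]=0xc8, sp=0xc3
prologue: push r5 -> mem[0xc2]=0x3f, sp=0xc2
body[0] sub  r5, r5, #37 -> r5=0x1a
body[1] mov  r5, r3 -> r5=0xc8
body[2] xor  r4, r2, r2 -> r4=0x00
body[3] add  r3, r3, #62 -> r3=0x06
body[4] add  r0, r2, #8 -> r0=0x49
body[5] xor  r4, r1, r2 -> r4=0x82
epilogue: pop r5=0x3f, sp=0xc3
epilogue: pop r3=0xc8, sp=0xc4
prologue pushed ['r3', 'r5'] at ['0xc3', '0xc2']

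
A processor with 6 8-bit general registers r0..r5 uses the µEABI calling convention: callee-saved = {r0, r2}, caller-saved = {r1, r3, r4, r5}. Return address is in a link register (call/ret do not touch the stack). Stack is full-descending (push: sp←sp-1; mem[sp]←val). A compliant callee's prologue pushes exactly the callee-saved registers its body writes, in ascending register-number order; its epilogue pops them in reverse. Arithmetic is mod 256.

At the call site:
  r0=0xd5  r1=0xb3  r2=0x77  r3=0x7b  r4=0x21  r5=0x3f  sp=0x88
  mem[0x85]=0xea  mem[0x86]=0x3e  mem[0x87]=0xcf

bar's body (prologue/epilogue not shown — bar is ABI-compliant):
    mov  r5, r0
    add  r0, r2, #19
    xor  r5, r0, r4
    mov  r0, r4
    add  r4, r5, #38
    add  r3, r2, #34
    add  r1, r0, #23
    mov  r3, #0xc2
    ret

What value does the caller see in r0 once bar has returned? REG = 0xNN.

prologue: push r0 -> mem[0x87]=0xd5, sp=0x87
body[0] mov  r5, r0 -> r5=0xd5
body[1] add  r0, r2, #19 -> r0=0x8a
body[2] xor  r5, r0, r4 -> r5=0xab
body[3] mov  r0, r4 -> r0=0x21
body[4] add  r4, r5, #38 -> r4=0xd1
body[5] add  r3, r2, #34 -> r3=0x99
body[6] add  r1, r0, #23 -> r1=0x38
body[7] mov  r3, #0xc2 -> r3=0xc2
epilogue: pop r0=0xd5, sp=0x88
r0 is callee-saved -> restored

REG = 0xd5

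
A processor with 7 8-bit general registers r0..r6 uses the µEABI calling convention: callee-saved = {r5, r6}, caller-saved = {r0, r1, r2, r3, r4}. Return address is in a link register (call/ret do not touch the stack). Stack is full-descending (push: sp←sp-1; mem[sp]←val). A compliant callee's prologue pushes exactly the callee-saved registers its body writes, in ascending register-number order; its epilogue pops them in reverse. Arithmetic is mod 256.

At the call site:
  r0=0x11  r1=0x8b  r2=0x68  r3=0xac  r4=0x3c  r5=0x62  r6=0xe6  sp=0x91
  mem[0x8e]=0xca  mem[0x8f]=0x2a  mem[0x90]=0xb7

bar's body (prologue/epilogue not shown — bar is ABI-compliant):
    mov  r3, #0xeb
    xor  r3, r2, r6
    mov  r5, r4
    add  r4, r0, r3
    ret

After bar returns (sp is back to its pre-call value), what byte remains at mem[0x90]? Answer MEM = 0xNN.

prologue: push r5 → mem[0x90]=0x62, sp=0x90
body[0] mov  r3, #0xeb → r3=0xeb
body[1] xor  r3, r2, r6 → r3=0x8e
body[2] mov  r5, r4 → r5=0x3c
body[3] add  r4, r0, r3 → r4=0x9f
epilogue: pop r5=0x62, sp=0x91
prologue pushed ['r5'] at ['0x90']

MEM = 0x62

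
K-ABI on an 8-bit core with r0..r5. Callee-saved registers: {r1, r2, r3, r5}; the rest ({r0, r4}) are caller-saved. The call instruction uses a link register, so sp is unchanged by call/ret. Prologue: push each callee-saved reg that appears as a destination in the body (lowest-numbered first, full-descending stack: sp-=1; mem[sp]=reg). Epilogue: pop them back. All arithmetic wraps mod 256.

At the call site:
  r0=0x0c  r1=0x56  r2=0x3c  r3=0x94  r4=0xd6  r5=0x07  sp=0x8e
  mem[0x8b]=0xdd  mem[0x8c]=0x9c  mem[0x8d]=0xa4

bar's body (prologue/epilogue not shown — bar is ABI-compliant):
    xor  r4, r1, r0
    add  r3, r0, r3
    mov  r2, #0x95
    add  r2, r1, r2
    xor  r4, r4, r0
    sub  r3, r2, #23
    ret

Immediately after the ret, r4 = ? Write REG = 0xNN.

prologue: push r2 -> mem[0x8d]=0x3c, sp=0x8d
prologue: push r3 -> mem[0x8c]=0x94, sp=0x8c
body[0] xor  r4, r1, r0 -> r4=0x5a
body[1] add  r3, r0, r3 -> r3=0xa0
body[2] mov  r2, #0x95 -> r2=0x95
body[3] add  r2, r1, r2 -> r2=0xeb
body[4] xor  r4, r4, r0 -> r4=0x56
body[5] sub  r3, r2, #23 -> r3=0xd4
epilogue: pop r3=0x94, sp=0x8d
epilogue: pop r2=0x3c, sp=0x8e
r4 is caller-saved -> body value

REG = 0x56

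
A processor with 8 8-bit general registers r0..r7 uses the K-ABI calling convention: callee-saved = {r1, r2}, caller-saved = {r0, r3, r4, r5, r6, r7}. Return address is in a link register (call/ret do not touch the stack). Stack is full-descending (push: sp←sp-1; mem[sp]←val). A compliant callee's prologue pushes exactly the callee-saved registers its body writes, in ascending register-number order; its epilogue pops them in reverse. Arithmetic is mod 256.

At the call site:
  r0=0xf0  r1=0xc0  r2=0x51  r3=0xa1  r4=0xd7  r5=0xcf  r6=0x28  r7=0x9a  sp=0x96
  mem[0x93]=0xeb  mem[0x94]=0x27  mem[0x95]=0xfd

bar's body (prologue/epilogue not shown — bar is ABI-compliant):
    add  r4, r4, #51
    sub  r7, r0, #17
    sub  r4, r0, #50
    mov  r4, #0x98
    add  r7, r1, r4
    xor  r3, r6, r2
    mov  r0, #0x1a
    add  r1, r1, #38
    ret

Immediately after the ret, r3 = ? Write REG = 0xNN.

REG = 0x79

prologue: push r1 -> mem[0x95]=0xc0, sp=0x95
body[0] add  r4, r4, #51 -> r4=0x0a
body[1] sub  r7, r0, #17 -> r7=0xdf
body[2] sub  r4, r0, #50 -> r4=0xbe
body[3] mov  r4, #0x98 -> r4=0x98
body[4] add  r7, r1, r4 -> r7=0x58
body[5] xor  r3, r6, r2 -> r3=0x79
body[6] mov  r0, #0x1a -> r0=0x1a
body[7] add  r1, r1, #38 -> r1=0xe6
epilogue: pop r1=0xc0, sp=0x96
r3 is caller-saved -> body value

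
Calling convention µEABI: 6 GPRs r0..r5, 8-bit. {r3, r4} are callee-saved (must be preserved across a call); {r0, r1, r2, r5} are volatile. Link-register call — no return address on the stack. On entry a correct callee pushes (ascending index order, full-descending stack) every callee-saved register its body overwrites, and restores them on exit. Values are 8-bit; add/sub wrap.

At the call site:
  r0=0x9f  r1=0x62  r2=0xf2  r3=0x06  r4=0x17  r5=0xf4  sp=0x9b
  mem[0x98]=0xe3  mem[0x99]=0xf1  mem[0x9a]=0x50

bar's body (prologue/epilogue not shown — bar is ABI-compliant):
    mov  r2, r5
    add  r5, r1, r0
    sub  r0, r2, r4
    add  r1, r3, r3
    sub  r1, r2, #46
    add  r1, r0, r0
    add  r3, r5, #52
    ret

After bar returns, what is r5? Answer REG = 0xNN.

prologue: push r3 → mem[0x9a]=0x06, sp=0x9a
body[0] mov  r2, r5 → r2=0xf4
body[1] add  r5, r1, r0 → r5=0x01
body[2] sub  r0, r2, r4 → r0=0xdd
body[3] add  r1, r3, r3 → r1=0x0c
body[4] sub  r1, r2, #46 → r1=0xc6
body[5] add  r1, r0, r0 → r1=0xba
body[6] add  r3, r5, #52 → r3=0x35
epilogue: pop r3=0x06, sp=0x9b
r5 is caller-saved → body value

REG = 0x01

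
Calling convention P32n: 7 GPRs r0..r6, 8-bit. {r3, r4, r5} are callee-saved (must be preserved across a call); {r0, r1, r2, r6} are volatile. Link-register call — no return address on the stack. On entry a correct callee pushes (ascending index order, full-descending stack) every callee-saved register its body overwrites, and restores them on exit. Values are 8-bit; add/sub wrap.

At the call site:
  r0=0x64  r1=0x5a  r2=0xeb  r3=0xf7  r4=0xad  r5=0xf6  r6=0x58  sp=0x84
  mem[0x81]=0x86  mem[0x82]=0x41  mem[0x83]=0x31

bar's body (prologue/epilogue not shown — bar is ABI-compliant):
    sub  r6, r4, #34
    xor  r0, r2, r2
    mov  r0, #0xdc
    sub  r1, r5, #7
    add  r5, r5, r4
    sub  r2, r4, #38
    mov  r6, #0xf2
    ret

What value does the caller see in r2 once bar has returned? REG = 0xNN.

prologue: push r5 -> mem[0x83]=0xf6, sp=0x83
body[0] sub  r6, r4, #34 -> r6=0x8b
body[1] xor  r0, r2, r2 -> r0=0x00
body[2] mov  r0, #0xdc -> r0=0xdc
body[3] sub  r1, r5, #7 -> r1=0xef
body[4] add  r5, r5, r4 -> r5=0xa3
body[5] sub  r2, r4, #38 -> r2=0x87
body[6] mov  r6, #0xf2 -> r6=0xf2
epilogue: pop r5=0xf6, sp=0x84
r2 is caller-saved -> body value

REG = 0x87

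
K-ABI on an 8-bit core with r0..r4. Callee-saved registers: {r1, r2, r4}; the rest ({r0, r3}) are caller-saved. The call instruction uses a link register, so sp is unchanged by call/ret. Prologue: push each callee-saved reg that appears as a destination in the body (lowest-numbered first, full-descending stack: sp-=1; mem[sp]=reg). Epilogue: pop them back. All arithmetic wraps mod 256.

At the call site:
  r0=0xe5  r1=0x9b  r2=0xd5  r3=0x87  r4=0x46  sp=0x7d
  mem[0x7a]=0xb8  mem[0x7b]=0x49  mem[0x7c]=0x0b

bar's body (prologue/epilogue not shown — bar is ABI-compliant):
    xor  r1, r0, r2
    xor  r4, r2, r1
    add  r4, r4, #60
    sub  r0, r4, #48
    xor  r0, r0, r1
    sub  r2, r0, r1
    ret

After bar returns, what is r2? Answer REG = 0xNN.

REG = 0xd5

prologue: push r1 → mem[0x7c]=0x9b, sp=0x7c
prologue: push r2 → mem[0x7b]=0xd5, sp=0x7b
prologue: push r4 → mem[0x7a]=0x46, sp=0x7a
body[0] xor  r1, r0, r2 → r1=0x30
body[1] xor  r4, r2, r1 → r4=0xe5
body[2] add  r4, r4, #60 → r4=0x21
body[3] sub  r0, r4, #48 → r0=0xf1
body[4] xor  r0, r0, r1 → r0=0xc1
body[5] sub  r2, r0, r1 → r2=0x91
epilogue: pop r4=0x46, sp=0x7b
epilogue: pop r2=0xd5, sp=0x7c
epilogue: pop r1=0x9b, sp=0x7d
r2 is callee-saved → restored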